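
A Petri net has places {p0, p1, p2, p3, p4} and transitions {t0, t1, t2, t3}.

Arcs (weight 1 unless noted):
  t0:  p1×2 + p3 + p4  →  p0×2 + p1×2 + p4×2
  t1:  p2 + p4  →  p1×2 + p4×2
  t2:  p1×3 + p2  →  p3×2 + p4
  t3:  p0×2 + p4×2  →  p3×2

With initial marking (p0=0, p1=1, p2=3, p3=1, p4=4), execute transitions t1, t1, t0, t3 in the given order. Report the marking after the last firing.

step 1: fire t1:  (p0=0, p1=1, p2=3, p3=1, p4=4) → (p0=0, p1=3, p2=2, p3=1, p4=5)
step 2: fire t1:  (p0=0, p1=3, p2=2, p3=1, p4=5) → (p0=0, p1=5, p2=1, p3=1, p4=6)
step 3: fire t0:  (p0=0, p1=5, p2=1, p3=1, p4=6) → (p0=2, p1=5, p2=1, p3=0, p4=7)
step 4: fire t3:  (p0=2, p1=5, p2=1, p3=0, p4=7) → (p0=0, p1=5, p2=1, p3=2, p4=5)

(p0=0, p1=5, p2=1, p3=2, p4=5)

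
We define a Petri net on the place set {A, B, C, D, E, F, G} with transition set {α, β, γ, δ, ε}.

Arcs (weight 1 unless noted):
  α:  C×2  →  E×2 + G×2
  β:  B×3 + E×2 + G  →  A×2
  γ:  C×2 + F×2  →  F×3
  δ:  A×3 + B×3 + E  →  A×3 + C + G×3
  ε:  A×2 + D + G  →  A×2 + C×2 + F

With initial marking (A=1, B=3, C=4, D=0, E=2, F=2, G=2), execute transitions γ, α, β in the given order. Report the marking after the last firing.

step 1: fire γ:  (A=1, B=3, C=4, D=0, E=2, F=2, G=2) → (A=1, B=3, C=2, D=0, E=2, F=3, G=2)
step 2: fire α:  (A=1, B=3, C=2, D=0, E=2, F=3, G=2) → (A=1, B=3, C=0, D=0, E=4, F=3, G=4)
step 3: fire β:  (A=1, B=3, C=0, D=0, E=4, F=3, G=4) → (A=3, B=0, C=0, D=0, E=2, F=3, G=3)

(A=3, B=0, C=0, D=0, E=2, F=3, G=3)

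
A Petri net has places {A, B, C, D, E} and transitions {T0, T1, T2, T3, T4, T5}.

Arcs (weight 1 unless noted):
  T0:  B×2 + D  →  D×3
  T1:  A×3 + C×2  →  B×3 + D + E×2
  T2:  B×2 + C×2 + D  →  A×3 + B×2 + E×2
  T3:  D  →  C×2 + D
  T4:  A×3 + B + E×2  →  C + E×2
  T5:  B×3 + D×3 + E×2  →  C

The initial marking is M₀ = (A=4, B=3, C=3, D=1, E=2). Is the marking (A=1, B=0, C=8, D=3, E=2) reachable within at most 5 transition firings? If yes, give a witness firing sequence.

YES — reachable via ⟨T0, T3, T3, T4⟩ (4 firings)

step 1: fire T0:  (A=4, B=3, C=3, D=1, E=2) → (A=4, B=1, C=3, D=3, E=2)
step 2: fire T3:  (A=4, B=1, C=3, D=3, E=2) → (A=4, B=1, C=5, D=3, E=2)
step 3: fire T3:  (A=4, B=1, C=5, D=3, E=2) → (A=4, B=1, C=7, D=3, E=2)
step 4: fire T4:  (A=4, B=1, C=7, D=3, E=2) → (A=1, B=0, C=8, D=3, E=2)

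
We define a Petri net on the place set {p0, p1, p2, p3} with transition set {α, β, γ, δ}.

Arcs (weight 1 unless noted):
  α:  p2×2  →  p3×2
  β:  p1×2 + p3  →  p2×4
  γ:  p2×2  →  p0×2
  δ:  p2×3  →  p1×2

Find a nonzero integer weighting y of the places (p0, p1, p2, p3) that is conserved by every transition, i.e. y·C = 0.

Incidence matrix C (rows=places, cols=transitions):
        α    β    γ    δ
   p0   0    0    2    0
   p1   0   -2    0    2
   p2  -2    4   -2   -3
   p3   2   -1    0    0

Candidate y = [2, 3, 2, 2]; check y·C column-wise:
  col α: 2·0 + 3·0 + 2·-2 + 2·2 = 0
  col β: 2·0 + 3·-2 + 2·4 + 2·-1 = 0
  col γ: 2·2 + 3·0 + 2·-2 + 2·0 = 0
  col δ: 2·0 + 3·2 + 2·-3 + 2·0 = 0

y = (p0:2, p1:3, p2:2, p3:2)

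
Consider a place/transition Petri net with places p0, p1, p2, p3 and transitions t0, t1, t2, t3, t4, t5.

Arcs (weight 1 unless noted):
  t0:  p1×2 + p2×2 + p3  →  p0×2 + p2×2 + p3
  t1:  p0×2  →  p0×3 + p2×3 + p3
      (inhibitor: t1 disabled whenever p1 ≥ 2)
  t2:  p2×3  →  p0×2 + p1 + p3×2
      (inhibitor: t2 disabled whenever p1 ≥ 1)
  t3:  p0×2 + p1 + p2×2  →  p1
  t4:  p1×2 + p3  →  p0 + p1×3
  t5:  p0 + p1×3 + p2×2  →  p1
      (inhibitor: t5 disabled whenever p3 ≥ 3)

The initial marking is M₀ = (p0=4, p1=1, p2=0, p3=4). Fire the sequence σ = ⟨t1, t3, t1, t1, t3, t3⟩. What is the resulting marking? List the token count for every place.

step 1: fire t1:  (p0=4, p1=1, p2=0, p3=4) → (p0=5, p1=1, p2=3, p3=5)
step 2: fire t3:  (p0=5, p1=1, p2=3, p3=5) → (p0=3, p1=1, p2=1, p3=5)
step 3: fire t1:  (p0=3, p1=1, p2=1, p3=5) → (p0=4, p1=1, p2=4, p3=6)
step 4: fire t1:  (p0=4, p1=1, p2=4, p3=6) → (p0=5, p1=1, p2=7, p3=7)
step 5: fire t3:  (p0=5, p1=1, p2=7, p3=7) → (p0=3, p1=1, p2=5, p3=7)
step 6: fire t3:  (p0=3, p1=1, p2=5, p3=7) → (p0=1, p1=1, p2=3, p3=7)

(p0=1, p1=1, p2=3, p3=7)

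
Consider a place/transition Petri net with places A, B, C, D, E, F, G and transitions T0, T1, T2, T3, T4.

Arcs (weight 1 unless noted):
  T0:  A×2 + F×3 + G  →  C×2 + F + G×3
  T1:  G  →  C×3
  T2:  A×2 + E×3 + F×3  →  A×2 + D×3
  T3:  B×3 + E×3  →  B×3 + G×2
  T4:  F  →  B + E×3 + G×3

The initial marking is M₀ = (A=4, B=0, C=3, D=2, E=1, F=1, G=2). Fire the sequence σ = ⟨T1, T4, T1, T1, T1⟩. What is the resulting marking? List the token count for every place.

step 1: fire T1:  (A=4, B=0, C=3, D=2, E=1, F=1, G=2) → (A=4, B=0, C=6, D=2, E=1, F=1, G=1)
step 2: fire T4:  (A=4, B=0, C=6, D=2, E=1, F=1, G=1) → (A=4, B=1, C=6, D=2, E=4, F=0, G=4)
step 3: fire T1:  (A=4, B=1, C=6, D=2, E=4, F=0, G=4) → (A=4, B=1, C=9, D=2, E=4, F=0, G=3)
step 4: fire T1:  (A=4, B=1, C=9, D=2, E=4, F=0, G=3) → (A=4, B=1, C=12, D=2, E=4, F=0, G=2)
step 5: fire T1:  (A=4, B=1, C=12, D=2, E=4, F=0, G=2) → (A=4, B=1, C=15, D=2, E=4, F=0, G=1)

(A=4, B=1, C=15, D=2, E=4, F=0, G=1)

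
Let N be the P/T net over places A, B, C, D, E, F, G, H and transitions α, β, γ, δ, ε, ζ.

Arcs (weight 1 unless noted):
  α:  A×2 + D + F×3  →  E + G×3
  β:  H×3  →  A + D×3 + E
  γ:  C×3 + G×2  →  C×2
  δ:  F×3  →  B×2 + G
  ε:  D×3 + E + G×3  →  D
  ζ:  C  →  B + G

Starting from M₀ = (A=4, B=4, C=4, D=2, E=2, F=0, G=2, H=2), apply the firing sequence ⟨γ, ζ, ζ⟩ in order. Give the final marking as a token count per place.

(A=4, B=6, C=1, D=2, E=2, F=0, G=2, H=2)

step 1: fire γ:  (A=4, B=4, C=4, D=2, E=2, F=0, G=2, H=2) → (A=4, B=4, C=3, D=2, E=2, F=0, G=0, H=2)
step 2: fire ζ:  (A=4, B=4, C=3, D=2, E=2, F=0, G=0, H=2) → (A=4, B=5, C=2, D=2, E=2, F=0, G=1, H=2)
step 3: fire ζ:  (A=4, B=5, C=2, D=2, E=2, F=0, G=1, H=2) → (A=4, B=6, C=1, D=2, E=2, F=0, G=2, H=2)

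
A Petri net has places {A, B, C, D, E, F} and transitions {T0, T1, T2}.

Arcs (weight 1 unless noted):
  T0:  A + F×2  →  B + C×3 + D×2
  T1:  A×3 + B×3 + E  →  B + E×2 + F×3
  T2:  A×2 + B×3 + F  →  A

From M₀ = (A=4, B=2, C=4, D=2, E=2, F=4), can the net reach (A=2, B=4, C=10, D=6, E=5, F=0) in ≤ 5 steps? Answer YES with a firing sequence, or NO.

depth 0: 1 marking
depth 1: 2 markings reached so far
depth 2: 5 markings reached so far
depth 3: 5 markings reached so far
(frontier empty at depth 3; search complete)
target is not among the 5 markings reachable within 5 steps

NO — not reachable within 5 firings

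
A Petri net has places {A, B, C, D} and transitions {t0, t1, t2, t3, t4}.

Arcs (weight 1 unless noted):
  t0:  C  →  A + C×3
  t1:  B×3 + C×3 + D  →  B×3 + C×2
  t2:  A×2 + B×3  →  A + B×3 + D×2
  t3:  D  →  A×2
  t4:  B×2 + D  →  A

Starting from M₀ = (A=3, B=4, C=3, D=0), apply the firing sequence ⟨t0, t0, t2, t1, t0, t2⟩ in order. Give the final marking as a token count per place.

(A=4, B=4, C=8, D=3)

step 1: fire t0:  (A=3, B=4, C=3, D=0) → (A=4, B=4, C=5, D=0)
step 2: fire t0:  (A=4, B=4, C=5, D=0) → (A=5, B=4, C=7, D=0)
step 3: fire t2:  (A=5, B=4, C=7, D=0) → (A=4, B=4, C=7, D=2)
step 4: fire t1:  (A=4, B=4, C=7, D=2) → (A=4, B=4, C=6, D=1)
step 5: fire t0:  (A=4, B=4, C=6, D=1) → (A=5, B=4, C=8, D=1)
step 6: fire t2:  (A=5, B=4, C=8, D=1) → (A=4, B=4, C=8, D=3)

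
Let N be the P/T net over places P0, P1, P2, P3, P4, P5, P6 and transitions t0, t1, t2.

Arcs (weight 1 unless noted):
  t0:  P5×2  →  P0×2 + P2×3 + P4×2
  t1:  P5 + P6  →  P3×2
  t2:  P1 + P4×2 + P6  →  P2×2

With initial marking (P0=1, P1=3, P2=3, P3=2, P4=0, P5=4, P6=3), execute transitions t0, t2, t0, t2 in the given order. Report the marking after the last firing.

(P0=5, P1=1, P2=13, P3=2, P4=0, P5=0, P6=1)

step 1: fire t0:  (P0=1, P1=3, P2=3, P3=2, P4=0, P5=4, P6=3) → (P0=3, P1=3, P2=6, P3=2, P4=2, P5=2, P6=3)
step 2: fire t2:  (P0=3, P1=3, P2=6, P3=2, P4=2, P5=2, P6=3) → (P0=3, P1=2, P2=8, P3=2, P4=0, P5=2, P6=2)
step 3: fire t0:  (P0=3, P1=2, P2=8, P3=2, P4=0, P5=2, P6=2) → (P0=5, P1=2, P2=11, P3=2, P4=2, P5=0, P6=2)
step 4: fire t2:  (P0=5, P1=2, P2=11, P3=2, P4=2, P5=0, P6=2) → (P0=5, P1=1, P2=13, P3=2, P4=0, P5=0, P6=1)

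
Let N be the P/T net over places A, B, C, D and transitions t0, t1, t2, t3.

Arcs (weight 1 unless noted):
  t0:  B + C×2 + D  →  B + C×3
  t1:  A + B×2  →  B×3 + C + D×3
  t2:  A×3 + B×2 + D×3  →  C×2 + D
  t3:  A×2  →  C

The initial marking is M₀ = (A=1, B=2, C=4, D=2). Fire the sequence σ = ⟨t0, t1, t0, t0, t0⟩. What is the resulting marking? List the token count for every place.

step 1: fire t0:  (A=1, B=2, C=4, D=2) → (A=1, B=2, C=5, D=1)
step 2: fire t1:  (A=1, B=2, C=5, D=1) → (A=0, B=3, C=6, D=4)
step 3: fire t0:  (A=0, B=3, C=6, D=4) → (A=0, B=3, C=7, D=3)
step 4: fire t0:  (A=0, B=3, C=7, D=3) → (A=0, B=3, C=8, D=2)
step 5: fire t0:  (A=0, B=3, C=8, D=2) → (A=0, B=3, C=9, D=1)

(A=0, B=3, C=9, D=1)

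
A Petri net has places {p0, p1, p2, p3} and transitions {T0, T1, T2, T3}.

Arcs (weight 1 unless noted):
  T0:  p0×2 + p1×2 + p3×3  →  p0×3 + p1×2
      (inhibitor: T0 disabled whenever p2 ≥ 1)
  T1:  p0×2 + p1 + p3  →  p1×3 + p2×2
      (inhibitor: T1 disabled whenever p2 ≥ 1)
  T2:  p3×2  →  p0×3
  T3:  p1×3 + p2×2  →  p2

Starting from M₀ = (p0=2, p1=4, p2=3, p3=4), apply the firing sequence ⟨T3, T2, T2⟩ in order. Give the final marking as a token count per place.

step 1: fire T3:  (p0=2, p1=4, p2=3, p3=4) → (p0=2, p1=1, p2=2, p3=4)
step 2: fire T2:  (p0=2, p1=1, p2=2, p3=4) → (p0=5, p1=1, p2=2, p3=2)
step 3: fire T2:  (p0=5, p1=1, p2=2, p3=2) → (p0=8, p1=1, p2=2, p3=0)

(p0=8, p1=1, p2=2, p3=0)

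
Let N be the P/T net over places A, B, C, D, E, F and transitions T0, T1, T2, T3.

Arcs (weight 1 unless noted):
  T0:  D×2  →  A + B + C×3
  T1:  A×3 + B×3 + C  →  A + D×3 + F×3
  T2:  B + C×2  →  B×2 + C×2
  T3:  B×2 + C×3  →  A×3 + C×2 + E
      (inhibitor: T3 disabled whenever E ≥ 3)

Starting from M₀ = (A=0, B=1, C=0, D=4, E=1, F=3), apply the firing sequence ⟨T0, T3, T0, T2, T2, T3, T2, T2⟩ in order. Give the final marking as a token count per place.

(A=8, B=3, C=4, D=0, E=3, F=3)

step 1: fire T0:  (A=0, B=1, C=0, D=4, E=1, F=3) → (A=1, B=2, C=3, D=2, E=1, F=3)
step 2: fire T3:  (A=1, B=2, C=3, D=2, E=1, F=3) → (A=4, B=0, C=2, D=2, E=2, F=3)
step 3: fire T0:  (A=4, B=0, C=2, D=2, E=2, F=3) → (A=5, B=1, C=5, D=0, E=2, F=3)
step 4: fire T2:  (A=5, B=1, C=5, D=0, E=2, F=3) → (A=5, B=2, C=5, D=0, E=2, F=3)
step 5: fire T2:  (A=5, B=2, C=5, D=0, E=2, F=3) → (A=5, B=3, C=5, D=0, E=2, F=3)
step 6: fire T3:  (A=5, B=3, C=5, D=0, E=2, F=3) → (A=8, B=1, C=4, D=0, E=3, F=3)
step 7: fire T2:  (A=8, B=1, C=4, D=0, E=3, F=3) → (A=8, B=2, C=4, D=0, E=3, F=3)
step 8: fire T2:  (A=8, B=2, C=4, D=0, E=3, F=3) → (A=8, B=3, C=4, D=0, E=3, F=3)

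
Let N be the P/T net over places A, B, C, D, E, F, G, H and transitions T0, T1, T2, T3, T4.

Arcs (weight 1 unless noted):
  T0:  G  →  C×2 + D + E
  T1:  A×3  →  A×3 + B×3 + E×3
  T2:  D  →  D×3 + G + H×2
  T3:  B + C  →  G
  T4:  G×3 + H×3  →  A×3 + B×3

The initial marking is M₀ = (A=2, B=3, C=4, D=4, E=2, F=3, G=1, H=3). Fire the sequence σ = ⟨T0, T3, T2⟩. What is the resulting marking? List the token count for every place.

(A=2, B=2, C=5, D=7, E=3, F=3, G=2, H=5)

step 1: fire T0:  (A=2, B=3, C=4, D=4, E=2, F=3, G=1, H=3) → (A=2, B=3, C=6, D=5, E=3, F=3, G=0, H=3)
step 2: fire T3:  (A=2, B=3, C=6, D=5, E=3, F=3, G=0, H=3) → (A=2, B=2, C=5, D=5, E=3, F=3, G=1, H=3)
step 3: fire T2:  (A=2, B=2, C=5, D=5, E=3, F=3, G=1, H=3) → (A=2, B=2, C=5, D=7, E=3, F=3, G=2, H=5)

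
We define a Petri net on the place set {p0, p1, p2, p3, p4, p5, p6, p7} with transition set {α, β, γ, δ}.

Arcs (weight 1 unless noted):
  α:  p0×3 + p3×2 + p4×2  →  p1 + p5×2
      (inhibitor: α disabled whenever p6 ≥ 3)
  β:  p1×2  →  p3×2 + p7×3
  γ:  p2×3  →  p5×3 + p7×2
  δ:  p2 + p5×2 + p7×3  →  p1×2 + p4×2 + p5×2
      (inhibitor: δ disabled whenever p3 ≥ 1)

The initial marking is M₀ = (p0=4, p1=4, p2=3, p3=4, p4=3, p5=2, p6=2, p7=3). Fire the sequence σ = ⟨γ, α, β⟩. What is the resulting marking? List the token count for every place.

step 1: fire γ:  (p0=4, p1=4, p2=3, p3=4, p4=3, p5=2, p6=2, p7=3) → (p0=4, p1=4, p2=0, p3=4, p4=3, p5=5, p6=2, p7=5)
step 2: fire α:  (p0=4, p1=4, p2=0, p3=4, p4=3, p5=5, p6=2, p7=5) → (p0=1, p1=5, p2=0, p3=2, p4=1, p5=7, p6=2, p7=5)
step 3: fire β:  (p0=1, p1=5, p2=0, p3=2, p4=1, p5=7, p6=2, p7=5) → (p0=1, p1=3, p2=0, p3=4, p4=1, p5=7, p6=2, p7=8)

(p0=1, p1=3, p2=0, p3=4, p4=1, p5=7, p6=2, p7=8)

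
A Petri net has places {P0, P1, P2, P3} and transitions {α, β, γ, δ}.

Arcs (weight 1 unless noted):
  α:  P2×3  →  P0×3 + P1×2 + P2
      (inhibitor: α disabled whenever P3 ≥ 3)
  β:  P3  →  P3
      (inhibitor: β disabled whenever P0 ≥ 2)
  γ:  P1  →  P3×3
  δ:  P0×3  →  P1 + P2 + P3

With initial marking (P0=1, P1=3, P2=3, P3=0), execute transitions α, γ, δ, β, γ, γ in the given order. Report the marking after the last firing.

(P0=1, P1=3, P2=2, P3=10)

step 1: fire α:  (P0=1, P1=3, P2=3, P3=0) → (P0=4, P1=5, P2=1, P3=0)
step 2: fire γ:  (P0=4, P1=5, P2=1, P3=0) → (P0=4, P1=4, P2=1, P3=3)
step 3: fire δ:  (P0=4, P1=4, P2=1, P3=3) → (P0=1, P1=5, P2=2, P3=4)
step 4: fire β:  (P0=1, P1=5, P2=2, P3=4) → (P0=1, P1=5, P2=2, P3=4)
step 5: fire γ:  (P0=1, P1=5, P2=2, P3=4) → (P0=1, P1=4, P2=2, P3=7)
step 6: fire γ:  (P0=1, P1=4, P2=2, P3=7) → (P0=1, P1=3, P2=2, P3=10)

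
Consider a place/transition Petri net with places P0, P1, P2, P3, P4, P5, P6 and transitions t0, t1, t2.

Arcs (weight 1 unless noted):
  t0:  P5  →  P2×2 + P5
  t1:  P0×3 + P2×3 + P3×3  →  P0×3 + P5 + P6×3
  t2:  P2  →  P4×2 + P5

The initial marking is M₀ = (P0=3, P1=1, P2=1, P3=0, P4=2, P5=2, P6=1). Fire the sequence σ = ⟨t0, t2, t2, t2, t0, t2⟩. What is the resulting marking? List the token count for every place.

step 1: fire t0:  (P0=3, P1=1, P2=1, P3=0, P4=2, P5=2, P6=1) → (P0=3, P1=1, P2=3, P3=0, P4=2, P5=2, P6=1)
step 2: fire t2:  (P0=3, P1=1, P2=3, P3=0, P4=2, P5=2, P6=1) → (P0=3, P1=1, P2=2, P3=0, P4=4, P5=3, P6=1)
step 3: fire t2:  (P0=3, P1=1, P2=2, P3=0, P4=4, P5=3, P6=1) → (P0=3, P1=1, P2=1, P3=0, P4=6, P5=4, P6=1)
step 4: fire t2:  (P0=3, P1=1, P2=1, P3=0, P4=6, P5=4, P6=1) → (P0=3, P1=1, P2=0, P3=0, P4=8, P5=5, P6=1)
step 5: fire t0:  (P0=3, P1=1, P2=0, P3=0, P4=8, P5=5, P6=1) → (P0=3, P1=1, P2=2, P3=0, P4=8, P5=5, P6=1)
step 6: fire t2:  (P0=3, P1=1, P2=2, P3=0, P4=8, P5=5, P6=1) → (P0=3, P1=1, P2=1, P3=0, P4=10, P5=6, P6=1)

(P0=3, P1=1, P2=1, P3=0, P4=10, P5=6, P6=1)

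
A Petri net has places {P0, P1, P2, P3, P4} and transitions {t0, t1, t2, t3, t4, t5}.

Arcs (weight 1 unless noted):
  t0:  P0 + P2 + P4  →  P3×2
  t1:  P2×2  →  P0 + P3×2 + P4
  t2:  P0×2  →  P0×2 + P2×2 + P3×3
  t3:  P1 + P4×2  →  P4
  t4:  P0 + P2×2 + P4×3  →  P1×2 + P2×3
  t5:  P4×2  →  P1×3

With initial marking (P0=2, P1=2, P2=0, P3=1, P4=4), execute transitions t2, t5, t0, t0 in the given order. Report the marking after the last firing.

(P0=0, P1=5, P2=0, P3=8, P4=0)

step 1: fire t2:  (P0=2, P1=2, P2=0, P3=1, P4=4) → (P0=2, P1=2, P2=2, P3=4, P4=4)
step 2: fire t5:  (P0=2, P1=2, P2=2, P3=4, P4=4) → (P0=2, P1=5, P2=2, P3=4, P4=2)
step 3: fire t0:  (P0=2, P1=5, P2=2, P3=4, P4=2) → (P0=1, P1=5, P2=1, P3=6, P4=1)
step 4: fire t0:  (P0=1, P1=5, P2=1, P3=6, P4=1) → (P0=0, P1=5, P2=0, P3=8, P4=0)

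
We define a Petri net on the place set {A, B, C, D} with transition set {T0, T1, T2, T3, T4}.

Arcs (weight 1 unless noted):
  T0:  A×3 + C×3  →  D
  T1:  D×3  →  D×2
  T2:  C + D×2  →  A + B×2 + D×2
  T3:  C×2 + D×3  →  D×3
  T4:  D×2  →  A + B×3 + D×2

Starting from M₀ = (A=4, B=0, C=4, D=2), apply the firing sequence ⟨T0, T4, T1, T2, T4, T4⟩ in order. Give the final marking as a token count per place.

step 1: fire T0:  (A=4, B=0, C=4, D=2) → (A=1, B=0, C=1, D=3)
step 2: fire T4:  (A=1, B=0, C=1, D=3) → (A=2, B=3, C=1, D=3)
step 3: fire T1:  (A=2, B=3, C=1, D=3) → (A=2, B=3, C=1, D=2)
step 4: fire T2:  (A=2, B=3, C=1, D=2) → (A=3, B=5, C=0, D=2)
step 5: fire T4:  (A=3, B=5, C=0, D=2) → (A=4, B=8, C=0, D=2)
step 6: fire T4:  (A=4, B=8, C=0, D=2) → (A=5, B=11, C=0, D=2)

(A=5, B=11, C=0, D=2)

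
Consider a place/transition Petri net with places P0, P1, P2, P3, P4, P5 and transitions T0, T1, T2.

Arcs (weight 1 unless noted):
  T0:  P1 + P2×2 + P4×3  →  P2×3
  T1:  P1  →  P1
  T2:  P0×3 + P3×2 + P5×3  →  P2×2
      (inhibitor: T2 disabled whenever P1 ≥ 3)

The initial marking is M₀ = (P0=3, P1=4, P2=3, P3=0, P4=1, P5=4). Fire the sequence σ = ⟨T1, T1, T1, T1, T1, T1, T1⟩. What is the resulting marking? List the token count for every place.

(P0=3, P1=4, P2=3, P3=0, P4=1, P5=4)

step 1: fire T1:  (P0=3, P1=4, P2=3, P3=0, P4=1, P5=4) → (P0=3, P1=4, P2=3, P3=0, P4=1, P5=4)
step 2: fire T1:  (P0=3, P1=4, P2=3, P3=0, P4=1, P5=4) → (P0=3, P1=4, P2=3, P3=0, P4=1, P5=4)
step 3: fire T1:  (P0=3, P1=4, P2=3, P3=0, P4=1, P5=4) → (P0=3, P1=4, P2=3, P3=0, P4=1, P5=4)
step 4: fire T1:  (P0=3, P1=4, P2=3, P3=0, P4=1, P5=4) → (P0=3, P1=4, P2=3, P3=0, P4=1, P5=4)
step 5: fire T1:  (P0=3, P1=4, P2=3, P3=0, P4=1, P5=4) → (P0=3, P1=4, P2=3, P3=0, P4=1, P5=4)
step 6: fire T1:  (P0=3, P1=4, P2=3, P3=0, P4=1, P5=4) → (P0=3, P1=4, P2=3, P3=0, P4=1, P5=4)
step 7: fire T1:  (P0=3, P1=4, P2=3, P3=0, P4=1, P5=4) → (P0=3, P1=4, P2=3, P3=0, P4=1, P5=4)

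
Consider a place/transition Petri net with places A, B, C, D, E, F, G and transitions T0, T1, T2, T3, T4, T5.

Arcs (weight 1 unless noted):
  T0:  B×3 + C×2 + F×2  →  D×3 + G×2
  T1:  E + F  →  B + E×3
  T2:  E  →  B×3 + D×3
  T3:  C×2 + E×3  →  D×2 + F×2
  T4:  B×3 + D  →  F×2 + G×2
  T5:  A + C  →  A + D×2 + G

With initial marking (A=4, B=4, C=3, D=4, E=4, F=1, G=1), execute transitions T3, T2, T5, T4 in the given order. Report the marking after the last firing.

(A=4, B=4, C=0, D=10, E=0, F=5, G=4)

step 1: fire T3:  (A=4, B=4, C=3, D=4, E=4, F=1, G=1) → (A=4, B=4, C=1, D=6, E=1, F=3, G=1)
step 2: fire T2:  (A=4, B=4, C=1, D=6, E=1, F=3, G=1) → (A=4, B=7, C=1, D=9, E=0, F=3, G=1)
step 3: fire T5:  (A=4, B=7, C=1, D=9, E=0, F=3, G=1) → (A=4, B=7, C=0, D=11, E=0, F=3, G=2)
step 4: fire T4:  (A=4, B=7, C=0, D=11, E=0, F=3, G=2) → (A=4, B=4, C=0, D=10, E=0, F=5, G=4)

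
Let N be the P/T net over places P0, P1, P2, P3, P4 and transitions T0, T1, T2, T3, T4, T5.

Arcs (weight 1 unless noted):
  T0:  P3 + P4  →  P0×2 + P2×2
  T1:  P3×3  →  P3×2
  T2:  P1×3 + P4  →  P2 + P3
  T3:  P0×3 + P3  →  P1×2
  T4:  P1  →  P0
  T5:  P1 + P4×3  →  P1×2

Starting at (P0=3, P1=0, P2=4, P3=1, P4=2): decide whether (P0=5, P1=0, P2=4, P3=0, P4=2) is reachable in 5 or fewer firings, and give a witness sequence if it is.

NO — not reachable within 5 firings

depth 0: 1 marking
depth 1: 3 markings reached so far
depth 2: 4 markings reached so far
depth 3: 5 markings reached so far
depth 4: 5 markings reached so far
(frontier empty at depth 4; search complete)
target is not among the 5 markings reachable within 5 steps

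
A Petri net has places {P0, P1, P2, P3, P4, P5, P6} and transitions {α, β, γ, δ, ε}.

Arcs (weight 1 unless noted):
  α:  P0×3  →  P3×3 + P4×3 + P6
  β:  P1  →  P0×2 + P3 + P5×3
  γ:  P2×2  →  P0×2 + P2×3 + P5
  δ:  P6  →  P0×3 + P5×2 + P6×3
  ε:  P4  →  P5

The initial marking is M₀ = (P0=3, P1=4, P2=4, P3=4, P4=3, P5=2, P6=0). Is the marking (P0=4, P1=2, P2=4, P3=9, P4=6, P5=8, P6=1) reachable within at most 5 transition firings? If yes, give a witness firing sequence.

step 1: fire α:  (P0=3, P1=4, P2=4, P3=4, P4=3, P5=2, P6=0) → (P0=0, P1=4, P2=4, P3=7, P4=6, P5=2, P6=1)
step 2: fire β:  (P0=0, P1=4, P2=4, P3=7, P4=6, P5=2, P6=1) → (P0=2, P1=3, P2=4, P3=8, P4=6, P5=5, P6=1)
step 3: fire β:  (P0=2, P1=3, P2=4, P3=8, P4=6, P5=5, P6=1) → (P0=4, P1=2, P2=4, P3=9, P4=6, P5=8, P6=1)

YES — reachable via ⟨α, β, β⟩ (3 firings)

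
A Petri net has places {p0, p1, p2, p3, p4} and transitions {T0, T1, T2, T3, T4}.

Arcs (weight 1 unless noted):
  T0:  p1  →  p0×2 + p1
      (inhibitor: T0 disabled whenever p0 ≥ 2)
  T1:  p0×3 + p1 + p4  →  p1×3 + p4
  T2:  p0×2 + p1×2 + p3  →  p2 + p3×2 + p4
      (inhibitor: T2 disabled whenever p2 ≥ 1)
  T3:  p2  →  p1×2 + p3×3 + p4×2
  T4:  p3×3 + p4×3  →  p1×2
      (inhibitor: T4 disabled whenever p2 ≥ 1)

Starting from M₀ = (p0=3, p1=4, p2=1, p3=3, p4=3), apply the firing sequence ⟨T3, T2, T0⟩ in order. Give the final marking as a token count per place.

(p0=3, p1=4, p2=1, p3=7, p4=6)

step 1: fire T3:  (p0=3, p1=4, p2=1, p3=3, p4=3) → (p0=3, p1=6, p2=0, p3=6, p4=5)
step 2: fire T2:  (p0=3, p1=6, p2=0, p3=6, p4=5) → (p0=1, p1=4, p2=1, p3=7, p4=6)
step 3: fire T0:  (p0=1, p1=4, p2=1, p3=7, p4=6) → (p0=3, p1=4, p2=1, p3=7, p4=6)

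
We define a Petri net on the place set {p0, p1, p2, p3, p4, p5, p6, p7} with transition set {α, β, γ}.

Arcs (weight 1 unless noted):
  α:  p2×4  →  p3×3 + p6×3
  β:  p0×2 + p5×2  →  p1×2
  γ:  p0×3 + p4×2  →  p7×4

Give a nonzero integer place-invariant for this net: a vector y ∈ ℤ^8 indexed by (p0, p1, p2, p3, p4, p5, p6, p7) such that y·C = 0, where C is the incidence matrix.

y = (p0:0, p1:0, p2:3, p3:4, p4:0, p5:0, p6:0, p7:0)

Incidence matrix C (rows=places, cols=transitions):
        α    β    γ
   p0   0   -2   -3
   p1   0    2    0
   p2  -4    0    0
   p3   3    0    0
   p4   0    0   -2
   p5   0   -2    0
   p6   3    0    0
   p7   0    0    4

Candidate y = [0, 0, 3, 4, 0, 0, 0, 0]; check y·C column-wise:
  col α: 3·-4 + 4·3 + 0·3 = 0
  col β: 0·-2 + 0·2 + 3·0 + 4·0 + 0·-2 = 0
  col γ: 0·-3 + 3·0 + 4·0 + 0·-2 + 0·4 = 0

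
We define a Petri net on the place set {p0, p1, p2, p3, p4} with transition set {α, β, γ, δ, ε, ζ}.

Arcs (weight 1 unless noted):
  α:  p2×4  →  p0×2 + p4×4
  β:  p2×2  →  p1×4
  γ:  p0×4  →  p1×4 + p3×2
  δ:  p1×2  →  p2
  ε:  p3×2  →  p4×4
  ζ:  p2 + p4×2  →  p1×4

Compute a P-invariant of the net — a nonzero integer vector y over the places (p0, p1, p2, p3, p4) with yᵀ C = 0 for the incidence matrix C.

y = (p0:2, p1:1, p2:2, p3:2, p4:1)

Incidence matrix C (rows=places, cols=transitions):
        α    β    γ    δ    ε    ζ
   p0   2    0   -4    0    0    0
   p1   0    4    4   -2    0    4
   p2  -4   -2    0    1    0   -1
   p3   0    0    2    0   -2    0
   p4   4    0    0    0    4   -2

Candidate y = [2, 1, 2, 2, 1]; check y·C column-wise:
  col α: 2·2 + 1·0 + 2·-4 + 2·0 + 1·4 = 0
  col β: 2·0 + 1·4 + 2·-2 + 2·0 + 1·0 = 0
  col γ: 2·-4 + 1·4 + 2·0 + 2·2 + 1·0 = 0
  col δ: 2·0 + 1·-2 + 2·1 + 2·0 + 1·0 = 0
  col ε: 2·0 + 1·0 + 2·0 + 2·-2 + 1·4 = 0
  col ζ: 2·0 + 1·4 + 2·-1 + 2·0 + 1·-2 = 0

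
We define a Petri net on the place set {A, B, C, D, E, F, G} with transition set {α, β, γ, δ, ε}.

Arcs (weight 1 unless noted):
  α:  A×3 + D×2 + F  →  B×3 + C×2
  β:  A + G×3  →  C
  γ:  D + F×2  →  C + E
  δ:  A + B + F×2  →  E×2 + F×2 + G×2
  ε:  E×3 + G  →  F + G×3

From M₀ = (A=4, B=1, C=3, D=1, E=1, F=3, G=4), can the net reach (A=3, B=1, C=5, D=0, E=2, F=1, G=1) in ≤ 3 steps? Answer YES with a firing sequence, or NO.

step 1: fire β:  (A=4, B=1, C=3, D=1, E=1, F=3, G=4) → (A=3, B=1, C=4, D=1, E=1, F=3, G=1)
step 2: fire γ:  (A=3, B=1, C=4, D=1, E=1, F=3, G=1) → (A=3, B=1, C=5, D=0, E=2, F=1, G=1)

YES — reachable via ⟨β, γ⟩ (2 firings)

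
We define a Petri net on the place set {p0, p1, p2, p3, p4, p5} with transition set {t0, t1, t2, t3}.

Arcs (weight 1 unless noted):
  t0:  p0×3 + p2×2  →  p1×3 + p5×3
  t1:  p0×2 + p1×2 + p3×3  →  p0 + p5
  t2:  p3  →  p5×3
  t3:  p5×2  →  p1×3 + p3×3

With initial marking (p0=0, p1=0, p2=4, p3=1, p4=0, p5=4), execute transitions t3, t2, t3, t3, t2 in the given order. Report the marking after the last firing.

step 1: fire t3:  (p0=0, p1=0, p2=4, p3=1, p4=0, p5=4) → (p0=0, p1=3, p2=4, p3=4, p4=0, p5=2)
step 2: fire t2:  (p0=0, p1=3, p2=4, p3=4, p4=0, p5=2) → (p0=0, p1=3, p2=4, p3=3, p4=0, p5=5)
step 3: fire t3:  (p0=0, p1=3, p2=4, p3=3, p4=0, p5=5) → (p0=0, p1=6, p2=4, p3=6, p4=0, p5=3)
step 4: fire t3:  (p0=0, p1=6, p2=4, p3=6, p4=0, p5=3) → (p0=0, p1=9, p2=4, p3=9, p4=0, p5=1)
step 5: fire t2:  (p0=0, p1=9, p2=4, p3=9, p4=0, p5=1) → (p0=0, p1=9, p2=4, p3=8, p4=0, p5=4)

(p0=0, p1=9, p2=4, p3=8, p4=0, p5=4)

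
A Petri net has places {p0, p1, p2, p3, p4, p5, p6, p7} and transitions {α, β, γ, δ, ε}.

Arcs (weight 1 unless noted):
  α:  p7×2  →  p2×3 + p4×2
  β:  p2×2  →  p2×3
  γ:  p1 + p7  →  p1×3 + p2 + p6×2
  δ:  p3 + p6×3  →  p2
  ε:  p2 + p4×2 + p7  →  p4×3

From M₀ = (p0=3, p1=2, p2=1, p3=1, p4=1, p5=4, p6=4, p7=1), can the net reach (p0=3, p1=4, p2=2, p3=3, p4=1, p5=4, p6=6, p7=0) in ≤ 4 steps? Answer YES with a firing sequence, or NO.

depth 0: 1 marking
depth 1: 3 markings reached so far
depth 2: 6 markings reached so far
depth 3: 9 markings reached so far
depth 4: 12 markings reached so far
target is not among the 12 markings reachable within 4 steps

NO — not reachable within 4 firings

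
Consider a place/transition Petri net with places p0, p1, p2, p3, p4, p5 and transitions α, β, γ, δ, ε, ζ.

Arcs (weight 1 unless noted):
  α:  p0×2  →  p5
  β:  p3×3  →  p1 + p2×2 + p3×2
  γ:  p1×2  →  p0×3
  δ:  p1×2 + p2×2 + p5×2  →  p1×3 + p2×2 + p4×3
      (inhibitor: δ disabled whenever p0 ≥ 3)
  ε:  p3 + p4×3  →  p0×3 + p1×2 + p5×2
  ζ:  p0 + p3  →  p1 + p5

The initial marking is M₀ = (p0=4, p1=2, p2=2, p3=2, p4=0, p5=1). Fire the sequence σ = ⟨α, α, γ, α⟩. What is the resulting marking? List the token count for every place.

step 1: fire α:  (p0=4, p1=2, p2=2, p3=2, p4=0, p5=1) → (p0=2, p1=2, p2=2, p3=2, p4=0, p5=2)
step 2: fire α:  (p0=2, p1=2, p2=2, p3=2, p4=0, p5=2) → (p0=0, p1=2, p2=2, p3=2, p4=0, p5=3)
step 3: fire γ:  (p0=0, p1=2, p2=2, p3=2, p4=0, p5=3) → (p0=3, p1=0, p2=2, p3=2, p4=0, p5=3)
step 4: fire α:  (p0=3, p1=0, p2=2, p3=2, p4=0, p5=3) → (p0=1, p1=0, p2=2, p3=2, p4=0, p5=4)

(p0=1, p1=0, p2=2, p3=2, p4=0, p5=4)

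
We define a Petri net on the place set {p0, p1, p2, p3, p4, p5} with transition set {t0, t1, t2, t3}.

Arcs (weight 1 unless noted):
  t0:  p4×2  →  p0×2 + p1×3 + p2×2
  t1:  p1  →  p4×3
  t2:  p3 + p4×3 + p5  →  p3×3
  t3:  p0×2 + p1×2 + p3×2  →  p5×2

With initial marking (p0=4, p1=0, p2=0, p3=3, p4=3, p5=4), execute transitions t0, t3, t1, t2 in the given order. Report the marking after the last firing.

step 1: fire t0:  (p0=4, p1=0, p2=0, p3=3, p4=3, p5=4) → (p0=6, p1=3, p2=2, p3=3, p4=1, p5=4)
step 2: fire t3:  (p0=6, p1=3, p2=2, p3=3, p4=1, p5=4) → (p0=4, p1=1, p2=2, p3=1, p4=1, p5=6)
step 3: fire t1:  (p0=4, p1=1, p2=2, p3=1, p4=1, p5=6) → (p0=4, p1=0, p2=2, p3=1, p4=4, p5=6)
step 4: fire t2:  (p0=4, p1=0, p2=2, p3=1, p4=4, p5=6) → (p0=4, p1=0, p2=2, p3=3, p4=1, p5=5)

(p0=4, p1=0, p2=2, p3=3, p4=1, p5=5)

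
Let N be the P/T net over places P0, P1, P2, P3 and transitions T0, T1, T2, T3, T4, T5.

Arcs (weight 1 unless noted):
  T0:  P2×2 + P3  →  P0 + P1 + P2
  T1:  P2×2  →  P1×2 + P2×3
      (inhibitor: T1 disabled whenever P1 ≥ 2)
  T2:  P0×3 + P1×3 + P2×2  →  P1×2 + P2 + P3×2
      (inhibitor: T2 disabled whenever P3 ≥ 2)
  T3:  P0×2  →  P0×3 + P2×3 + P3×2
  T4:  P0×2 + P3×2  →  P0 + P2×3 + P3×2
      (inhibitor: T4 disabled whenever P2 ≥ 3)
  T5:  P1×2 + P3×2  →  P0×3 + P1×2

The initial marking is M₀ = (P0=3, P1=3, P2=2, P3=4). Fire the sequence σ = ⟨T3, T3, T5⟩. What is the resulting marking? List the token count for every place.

(P0=8, P1=3, P2=8, P3=6)

step 1: fire T3:  (P0=3, P1=3, P2=2, P3=4) → (P0=4, P1=3, P2=5, P3=6)
step 2: fire T3:  (P0=4, P1=3, P2=5, P3=6) → (P0=5, P1=3, P2=8, P3=8)
step 3: fire T5:  (P0=5, P1=3, P2=8, P3=8) → (P0=8, P1=3, P2=8, P3=6)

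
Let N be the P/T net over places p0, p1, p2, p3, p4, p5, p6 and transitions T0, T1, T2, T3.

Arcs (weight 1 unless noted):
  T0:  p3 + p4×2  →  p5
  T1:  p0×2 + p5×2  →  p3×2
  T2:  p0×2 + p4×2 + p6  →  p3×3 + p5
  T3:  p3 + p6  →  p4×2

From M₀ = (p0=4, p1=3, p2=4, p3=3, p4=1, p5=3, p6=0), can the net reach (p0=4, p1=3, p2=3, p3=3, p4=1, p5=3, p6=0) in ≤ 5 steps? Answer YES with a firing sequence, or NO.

NO — not reachable within 5 firings

depth 0: 1 marking
depth 1: 2 markings reached so far
depth 2: 2 markings reached so far
(frontier empty at depth 2; search complete)
target is not among the 2 markings reachable within 5 steps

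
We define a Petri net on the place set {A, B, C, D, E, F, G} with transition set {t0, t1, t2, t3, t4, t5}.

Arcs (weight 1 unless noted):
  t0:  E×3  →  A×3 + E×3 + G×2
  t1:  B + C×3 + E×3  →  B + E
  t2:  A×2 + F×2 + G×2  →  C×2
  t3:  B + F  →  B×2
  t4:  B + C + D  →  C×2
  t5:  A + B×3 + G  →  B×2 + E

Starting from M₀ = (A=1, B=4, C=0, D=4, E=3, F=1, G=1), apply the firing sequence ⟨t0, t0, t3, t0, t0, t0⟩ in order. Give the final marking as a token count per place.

(A=16, B=5, C=0, D=4, E=3, F=0, G=11)

step 1: fire t0:  (A=1, B=4, C=0, D=4, E=3, F=1, G=1) → (A=4, B=4, C=0, D=4, E=3, F=1, G=3)
step 2: fire t0:  (A=4, B=4, C=0, D=4, E=3, F=1, G=3) → (A=7, B=4, C=0, D=4, E=3, F=1, G=5)
step 3: fire t3:  (A=7, B=4, C=0, D=4, E=3, F=1, G=5) → (A=7, B=5, C=0, D=4, E=3, F=0, G=5)
step 4: fire t0:  (A=7, B=5, C=0, D=4, E=3, F=0, G=5) → (A=10, B=5, C=0, D=4, E=3, F=0, G=7)
step 5: fire t0:  (A=10, B=5, C=0, D=4, E=3, F=0, G=7) → (A=13, B=5, C=0, D=4, E=3, F=0, G=9)
step 6: fire t0:  (A=13, B=5, C=0, D=4, E=3, F=0, G=9) → (A=16, B=5, C=0, D=4, E=3, F=0, G=11)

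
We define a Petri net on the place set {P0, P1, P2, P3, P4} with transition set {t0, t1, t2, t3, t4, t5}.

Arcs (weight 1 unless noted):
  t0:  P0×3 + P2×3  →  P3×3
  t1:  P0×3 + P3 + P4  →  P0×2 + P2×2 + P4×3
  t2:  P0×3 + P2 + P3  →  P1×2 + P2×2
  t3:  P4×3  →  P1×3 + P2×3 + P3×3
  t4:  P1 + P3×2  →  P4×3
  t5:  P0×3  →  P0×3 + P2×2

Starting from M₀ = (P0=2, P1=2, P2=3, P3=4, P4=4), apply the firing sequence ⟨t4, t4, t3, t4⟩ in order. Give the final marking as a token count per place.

(P0=2, P1=2, P2=6, P3=1, P4=10)

step 1: fire t4:  (P0=2, P1=2, P2=3, P3=4, P4=4) → (P0=2, P1=1, P2=3, P3=2, P4=7)
step 2: fire t4:  (P0=2, P1=1, P2=3, P3=2, P4=7) → (P0=2, P1=0, P2=3, P3=0, P4=10)
step 3: fire t3:  (P0=2, P1=0, P2=3, P3=0, P4=10) → (P0=2, P1=3, P2=6, P3=3, P4=7)
step 4: fire t4:  (P0=2, P1=3, P2=6, P3=3, P4=7) → (P0=2, P1=2, P2=6, P3=1, P4=10)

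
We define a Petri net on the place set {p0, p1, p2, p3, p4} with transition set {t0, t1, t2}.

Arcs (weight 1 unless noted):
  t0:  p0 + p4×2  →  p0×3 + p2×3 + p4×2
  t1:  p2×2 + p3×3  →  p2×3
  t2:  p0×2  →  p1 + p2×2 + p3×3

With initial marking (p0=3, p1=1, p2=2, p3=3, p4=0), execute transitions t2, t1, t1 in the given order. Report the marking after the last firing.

(p0=1, p1=2, p2=6, p3=0, p4=0)

step 1: fire t2:  (p0=3, p1=1, p2=2, p3=3, p4=0) → (p0=1, p1=2, p2=4, p3=6, p4=0)
step 2: fire t1:  (p0=1, p1=2, p2=4, p3=6, p4=0) → (p0=1, p1=2, p2=5, p3=3, p4=0)
step 3: fire t1:  (p0=1, p1=2, p2=5, p3=3, p4=0) → (p0=1, p1=2, p2=6, p3=0, p4=0)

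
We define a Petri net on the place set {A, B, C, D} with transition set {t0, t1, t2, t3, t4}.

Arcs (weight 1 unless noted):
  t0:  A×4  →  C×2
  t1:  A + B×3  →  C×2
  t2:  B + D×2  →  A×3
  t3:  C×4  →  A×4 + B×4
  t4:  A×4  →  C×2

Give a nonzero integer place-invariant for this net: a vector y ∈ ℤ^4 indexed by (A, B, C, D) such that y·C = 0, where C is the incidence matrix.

y = (A:1, B:1, C:2, D:1)

Incidence matrix C (rows=places, cols=transitions):
       t0   t1   t2   t3   t4
    A  -4   -1    3    4   -4
    B   0   -3   -1    4    0
    C   2    2    0   -4    2
    D   0    0   -2    0    0

Candidate y = [1, 1, 2, 1]; check y·C column-wise:
  col t0: 1·-4 + 1·0 + 2·2 + 1·0 = 0
  col t1: 1·-1 + 1·-3 + 2·2 + 1·0 = 0
  col t2: 1·3 + 1·-1 + 2·0 + 1·-2 = 0
  col t3: 1·4 + 1·4 + 2·-4 + 1·0 = 0
  col t4: 1·-4 + 1·0 + 2·2 + 1·0 = 0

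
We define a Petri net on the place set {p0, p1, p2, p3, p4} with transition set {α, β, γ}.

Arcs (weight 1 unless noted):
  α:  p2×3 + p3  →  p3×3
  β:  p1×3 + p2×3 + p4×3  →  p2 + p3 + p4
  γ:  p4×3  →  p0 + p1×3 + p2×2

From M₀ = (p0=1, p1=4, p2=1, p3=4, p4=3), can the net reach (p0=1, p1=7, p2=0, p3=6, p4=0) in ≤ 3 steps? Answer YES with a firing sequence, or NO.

depth 0: 1 marking
depth 1: 2 markings reached so far
depth 2: 3 markings reached so far
depth 3: 3 markings reached so far
(frontier empty at depth 3; search complete)
target is not among the 3 markings reachable within 3 steps

NO — not reachable within 3 firings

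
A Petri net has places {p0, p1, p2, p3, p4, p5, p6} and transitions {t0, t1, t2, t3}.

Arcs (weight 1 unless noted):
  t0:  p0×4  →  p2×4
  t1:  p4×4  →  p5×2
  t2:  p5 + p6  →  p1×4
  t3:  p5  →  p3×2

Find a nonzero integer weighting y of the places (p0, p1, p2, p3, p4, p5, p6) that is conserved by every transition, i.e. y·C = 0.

Incidence matrix C (rows=places, cols=transitions):
       t0   t1   t2   t3
   p0  -4    0    0    0
   p1   0    0    4    0
   p2   4    0    0    0
   p3   0    0    0    2
   p4   0   -4    0    0
   p5   0    2   -1   -1
   p6   0    0   -1    0

Candidate y = [1, 0, 1, 0, 0, 0, 0]; check y·C column-wise:
  col t0: 1·-4 + 1·4 = 0
  col t1: 1·0 + 1·0 + 0·-4 + 0·2 = 0
  col t2: 1·0 + 0·4 + 1·0 + 0·-1 + 0·-1 = 0
  col t3: 1·0 + 1·0 + 0·2 + 0·-1 = 0

y = (p0:1, p1:0, p2:1, p3:0, p4:0, p5:0, p6:0)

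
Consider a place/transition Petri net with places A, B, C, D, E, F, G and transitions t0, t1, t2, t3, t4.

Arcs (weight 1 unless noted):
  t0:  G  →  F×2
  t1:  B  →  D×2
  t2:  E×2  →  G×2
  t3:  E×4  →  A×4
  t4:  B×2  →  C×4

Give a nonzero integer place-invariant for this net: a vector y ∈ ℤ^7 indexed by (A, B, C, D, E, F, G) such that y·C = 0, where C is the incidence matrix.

y = (A:0, B:2, C:1, D:1, E:0, F:0, G:0)

Incidence matrix C (rows=places, cols=transitions):
       t0   t1   t2   t3   t4
    A   0    0    0    4    0
    B   0   -1    0    0   -2
    C   0    0    0    0    4
    D   0    2    0    0    0
    E   0    0   -2   -4    0
    F   2    0    0    0    0
    G  -1    0    2    0    0

Candidate y = [0, 2, 1, 1, 0, 0, 0]; check y·C column-wise:
  col t0: 2·0 + 1·0 + 1·0 + 0·2 + 0·-1 = 0
  col t1: 2·-1 + 1·0 + 1·2 = 0
  col t2: 2·0 + 1·0 + 1·0 + 0·-2 + 0·2 = 0
  col t3: 0·4 + 2·0 + 1·0 + 1·0 + 0·-4 = 0
  col t4: 2·-2 + 1·4 + 1·0 = 0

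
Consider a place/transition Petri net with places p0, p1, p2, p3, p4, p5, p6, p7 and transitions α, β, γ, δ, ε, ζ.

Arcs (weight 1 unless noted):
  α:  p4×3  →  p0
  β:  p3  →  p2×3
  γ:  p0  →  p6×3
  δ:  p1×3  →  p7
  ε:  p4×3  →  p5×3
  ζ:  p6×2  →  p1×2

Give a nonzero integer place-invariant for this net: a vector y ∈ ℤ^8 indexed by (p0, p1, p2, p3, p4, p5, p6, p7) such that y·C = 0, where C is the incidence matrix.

Incidence matrix C (rows=places, cols=transitions):
        α    β    γ    δ    ε    ζ
   p0   1    0   -1    0    0    0
   p1   0    0    0   -3    0    2
   p2   0    3    0    0    0    0
   p3   0   -1    0    0    0    0
   p4  -3    0    0    0   -3    0
   p5   0    0    0    0    3    0
   p6   0    0    3    0    0   -2
   p7   0    0    0    1    0    0

Candidate y = [0, 0, 1, 3, 0, 0, 0, 0]; check y·C column-wise:
  col α: 0·1 + 1·0 + 3·0 + 0·-3 = 0
  col β: 1·3 + 3·-1 = 0
  col γ: 0·-1 + 1·0 + 3·0 + 0·3 = 0
  col δ: 0·-3 + 1·0 + 3·0 + 0·1 = 0
  col ε: 1·0 + 3·0 + 0·-3 + 0·3 = 0
  col ζ: 0·2 + 1·0 + 3·0 + 0·-2 = 0

y = (p0:0, p1:0, p2:1, p3:3, p4:0, p5:0, p6:0, p7:0)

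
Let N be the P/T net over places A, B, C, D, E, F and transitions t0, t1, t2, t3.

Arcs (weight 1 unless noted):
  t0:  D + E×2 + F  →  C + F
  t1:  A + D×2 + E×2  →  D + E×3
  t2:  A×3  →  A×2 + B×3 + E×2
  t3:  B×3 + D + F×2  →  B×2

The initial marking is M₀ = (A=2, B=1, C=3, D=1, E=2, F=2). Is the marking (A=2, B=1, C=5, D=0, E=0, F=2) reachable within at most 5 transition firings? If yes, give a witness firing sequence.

NO — not reachable within 5 firings

depth 0: 1 marking
depth 1: 2 markings reached so far
depth 2: 2 markings reached so far
(frontier empty at depth 2; search complete)
target is not among the 2 markings reachable within 5 steps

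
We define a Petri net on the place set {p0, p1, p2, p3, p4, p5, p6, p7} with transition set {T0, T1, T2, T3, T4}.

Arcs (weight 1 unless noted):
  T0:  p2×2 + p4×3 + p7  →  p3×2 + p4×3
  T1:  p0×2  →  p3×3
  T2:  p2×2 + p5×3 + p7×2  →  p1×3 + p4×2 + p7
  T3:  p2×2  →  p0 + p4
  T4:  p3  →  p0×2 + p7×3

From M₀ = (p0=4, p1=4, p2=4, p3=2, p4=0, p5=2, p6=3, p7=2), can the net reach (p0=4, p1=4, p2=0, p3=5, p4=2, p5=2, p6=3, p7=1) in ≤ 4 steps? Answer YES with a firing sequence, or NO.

NO — not reachable within 4 firings

depth 0: 1 marking
depth 1: 4 markings reached so far
depth 2: 10 markings reached so far
depth 3: 17 markings reached so far
depth 4: 25 markings reached so far
target is not among the 25 markings reachable within 4 steps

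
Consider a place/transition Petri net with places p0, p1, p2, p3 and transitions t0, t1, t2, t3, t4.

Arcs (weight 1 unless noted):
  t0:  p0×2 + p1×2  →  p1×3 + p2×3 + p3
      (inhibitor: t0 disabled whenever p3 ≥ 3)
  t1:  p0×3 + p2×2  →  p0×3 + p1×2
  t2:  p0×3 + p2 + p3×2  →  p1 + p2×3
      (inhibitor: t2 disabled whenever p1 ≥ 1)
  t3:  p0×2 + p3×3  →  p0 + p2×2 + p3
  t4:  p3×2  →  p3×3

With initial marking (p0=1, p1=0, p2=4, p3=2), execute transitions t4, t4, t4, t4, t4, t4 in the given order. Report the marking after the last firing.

(p0=1, p1=0, p2=4, p3=8)

step 1: fire t4:  (p0=1, p1=0, p2=4, p3=2) → (p0=1, p1=0, p2=4, p3=3)
step 2: fire t4:  (p0=1, p1=0, p2=4, p3=3) → (p0=1, p1=0, p2=4, p3=4)
step 3: fire t4:  (p0=1, p1=0, p2=4, p3=4) → (p0=1, p1=0, p2=4, p3=5)
step 4: fire t4:  (p0=1, p1=0, p2=4, p3=5) → (p0=1, p1=0, p2=4, p3=6)
step 5: fire t4:  (p0=1, p1=0, p2=4, p3=6) → (p0=1, p1=0, p2=4, p3=7)
step 6: fire t4:  (p0=1, p1=0, p2=4, p3=7) → (p0=1, p1=0, p2=4, p3=8)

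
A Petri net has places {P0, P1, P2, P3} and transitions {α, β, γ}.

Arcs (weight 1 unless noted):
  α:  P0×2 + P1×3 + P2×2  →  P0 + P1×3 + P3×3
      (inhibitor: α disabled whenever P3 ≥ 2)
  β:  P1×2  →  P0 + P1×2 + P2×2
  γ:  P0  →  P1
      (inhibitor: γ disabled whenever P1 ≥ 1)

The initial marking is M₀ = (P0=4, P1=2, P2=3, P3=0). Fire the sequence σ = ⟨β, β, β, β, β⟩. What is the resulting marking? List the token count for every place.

step 1: fire β:  (P0=4, P1=2, P2=3, P3=0) → (P0=5, P1=2, P2=5, P3=0)
step 2: fire β:  (P0=5, P1=2, P2=5, P3=0) → (P0=6, P1=2, P2=7, P3=0)
step 3: fire β:  (P0=6, P1=2, P2=7, P3=0) → (P0=7, P1=2, P2=9, P3=0)
step 4: fire β:  (P0=7, P1=2, P2=9, P3=0) → (P0=8, P1=2, P2=11, P3=0)
step 5: fire β:  (P0=8, P1=2, P2=11, P3=0) → (P0=9, P1=2, P2=13, P3=0)

(P0=9, P1=2, P2=13, P3=0)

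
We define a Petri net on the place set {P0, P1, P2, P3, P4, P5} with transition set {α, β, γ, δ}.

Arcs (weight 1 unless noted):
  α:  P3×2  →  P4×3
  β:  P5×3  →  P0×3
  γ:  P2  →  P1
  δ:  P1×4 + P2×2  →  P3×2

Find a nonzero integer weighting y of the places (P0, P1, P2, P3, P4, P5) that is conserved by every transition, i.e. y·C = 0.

y = (P0:0, P1:1, P2:1, P3:3, P4:2, P5:0)

Incidence matrix C (rows=places, cols=transitions):
        α    β    γ    δ
   P0   0    3    0    0
   P1   0    0    1   -4
   P2   0    0   -1   -2
   P3  -2    0    0    2
   P4   3    0    0    0
   P5   0   -3    0    0

Candidate y = [0, 1, 1, 3, 2, 0]; check y·C column-wise:
  col α: 1·0 + 1·0 + 3·-2 + 2·3 = 0
  col β: 0·3 + 1·0 + 1·0 + 3·0 + 2·0 + 0·-3 = 0
  col γ: 1·1 + 1·-1 + 3·0 + 2·0 = 0
  col δ: 1·-4 + 1·-2 + 3·2 + 2·0 = 0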